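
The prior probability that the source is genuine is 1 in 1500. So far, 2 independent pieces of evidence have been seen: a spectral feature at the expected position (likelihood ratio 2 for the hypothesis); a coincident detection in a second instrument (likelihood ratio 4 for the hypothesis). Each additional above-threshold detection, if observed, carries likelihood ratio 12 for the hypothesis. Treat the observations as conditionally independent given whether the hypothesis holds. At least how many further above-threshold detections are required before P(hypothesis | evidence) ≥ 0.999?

5

Prior odds = (1/1500)/(1499/1500) = 1/1499.
Combined Bayes factor of the evidence already in hand = 2 × 4 = 8.
Odds after that evidence = (1/1499) × 8 = 8/1499.
Target odds = 0.999/0.001 = 999.
Need 12ⁿ ≥ 999 ÷ (8/1499) = 187187.625.
12⁴ = 20736 falls short of 187187.625 but 12⁵ = 248832 reaches it, so n = 5.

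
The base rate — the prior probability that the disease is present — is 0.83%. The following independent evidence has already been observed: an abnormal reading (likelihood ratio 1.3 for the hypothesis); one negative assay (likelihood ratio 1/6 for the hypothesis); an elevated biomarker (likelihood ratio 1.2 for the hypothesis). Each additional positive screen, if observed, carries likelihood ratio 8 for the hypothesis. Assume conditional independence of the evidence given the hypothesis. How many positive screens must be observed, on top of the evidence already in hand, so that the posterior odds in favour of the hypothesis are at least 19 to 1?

5

Prior odds = 0.0083/0.9917 = 83/9917.
Combined Bayes factor of the evidence already in hand = 1.3 × (1/6) × 1.2 = 0.26.
Odds after that evidence = (83/9917) × 0.26 = 1079/495850.
Target odds = 19.
Need 8ⁿ ≥ 19 ÷ (1079/495850) = 9421150/1079.
8⁴ = 4096 falls short of 9421150/1079 but 8⁵ = 32768 reaches it, so n = 5.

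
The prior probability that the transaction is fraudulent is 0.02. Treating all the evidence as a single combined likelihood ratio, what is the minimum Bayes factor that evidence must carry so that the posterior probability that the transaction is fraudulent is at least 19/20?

931

Prior odds = 0.02/0.98 = 1/49.
Target odds = 0.95/0.05 = 19.
Required Bayes factor = 19 ÷ (1/49) = 931.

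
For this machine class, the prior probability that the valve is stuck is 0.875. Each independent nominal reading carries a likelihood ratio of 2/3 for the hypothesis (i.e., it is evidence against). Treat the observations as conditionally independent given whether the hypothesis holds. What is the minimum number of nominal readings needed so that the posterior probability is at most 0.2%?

Prior odds = 0.875/0.125 = 7.
Likelihood ratio per nominal reading = 2/3.
Target posterior odds = 0.002/0.998 = 1/499.
Require (2/3)ⁿ ≤ 1/499 ÷ 7 = 1/3493.
(2/3)²⁰ ≈0.000300729 is still above 1/3493 but (2/3)²¹ ≈0.000200486 is at or below it, so n = 21.

21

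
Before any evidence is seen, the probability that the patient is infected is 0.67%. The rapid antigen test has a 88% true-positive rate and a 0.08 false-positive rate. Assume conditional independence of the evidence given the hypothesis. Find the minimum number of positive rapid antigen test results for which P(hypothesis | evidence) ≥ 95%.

Prior odds: 0.0067 ÷ 0.9933 = 67/9933.
Likelihood ratio of a positive result = 0.88/0.08 = 11.
Target odds: 0.95 ÷ 0.05 = 19.
Require 11ⁿ ≥ 19 ÷ (67/9933) = 188727/67.
11³ = 1331 falls short of 188727/67 but 11⁴ = 14641 reaches it, so n = 4.

4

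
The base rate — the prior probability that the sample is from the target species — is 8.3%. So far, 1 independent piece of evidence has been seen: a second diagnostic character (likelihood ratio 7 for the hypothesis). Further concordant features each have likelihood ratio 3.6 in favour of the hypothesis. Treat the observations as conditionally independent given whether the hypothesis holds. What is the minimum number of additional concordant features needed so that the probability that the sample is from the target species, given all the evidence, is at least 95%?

3

Prior odds = 0.083/0.917 = 83/917.
Bayes factor of the evidence already in hand = 7.
Odds after that evidence = (83/917) × 7 = 83/131.
Target odds = 0.95/0.05 = 19.
Need 3.6ⁿ ≥ 19 ÷ (83/131) = 2489/83.
3.6² = 12.96 falls short of 2489/83 but 3.6³ = 46.656 reaches it, so n = 3.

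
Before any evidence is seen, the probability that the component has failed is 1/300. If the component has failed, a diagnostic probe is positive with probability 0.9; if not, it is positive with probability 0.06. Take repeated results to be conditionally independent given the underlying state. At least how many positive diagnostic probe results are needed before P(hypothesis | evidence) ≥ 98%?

Prior odds: (1/300) ÷ (299/300) = 1/299.
Likelihood ratio of a positive = 0.9/0.06 = 15.
Target posterior odds = 0.98/0.02 = 49.
Require 15ⁿ ≥ 49 ÷ (1/299) = 14651.
15³ = 3375 falls short of 14651 but 15⁴ = 50625 reaches it, so n = 4.

4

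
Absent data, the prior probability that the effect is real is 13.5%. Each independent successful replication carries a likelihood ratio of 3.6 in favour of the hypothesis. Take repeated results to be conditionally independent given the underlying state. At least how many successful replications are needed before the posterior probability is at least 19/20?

Prior odds = 0.135/0.865 = 27/173.
Likelihood ratio per successful replication = 3.6.
Target odds: 0.95 ÷ 0.05 = 19.
Require 3.6ⁿ ≥ 19 ÷ (27/173) = 3287/27.
3.6³ = 46.656 falls short of 3287/27 but 3.6⁴ = 167.9616 reaches it, so n = 4.

4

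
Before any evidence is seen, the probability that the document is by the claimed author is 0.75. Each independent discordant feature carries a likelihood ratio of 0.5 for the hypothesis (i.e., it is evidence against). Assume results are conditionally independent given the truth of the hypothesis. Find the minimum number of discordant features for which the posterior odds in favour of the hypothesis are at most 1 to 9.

Prior odds = 0.75/0.25 = 3.
Likelihood ratio per discordant feature = 0.5.
Target odds = 1/9.
Need 3 × 0.5ⁿ ≤ 1/9, i.e. 0.5ⁿ ≤ 1/27.
0.5⁴ = 0.0625 is still above 1/27 but 0.5⁵ = 0.03125 is at or below it, so n = 5.

5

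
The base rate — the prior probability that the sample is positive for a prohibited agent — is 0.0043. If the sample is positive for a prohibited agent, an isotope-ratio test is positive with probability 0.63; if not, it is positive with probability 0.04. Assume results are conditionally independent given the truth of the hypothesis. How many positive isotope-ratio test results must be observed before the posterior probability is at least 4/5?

Prior odds: 0.0043 ÷ 0.9957 = 43/9957.
Likelihood ratio of a positive = 0.63/0.04 = 15.75.
Target odds: 0.8 ÷ 0.2 = 4.
Require 15.75ⁿ ≥ 4 ÷ (43/9957) = 39828/43.
15.75² = 248.0625 falls short of 39828/43 but 15.75³ = 3906.984375 reaches it, so n = 3.

3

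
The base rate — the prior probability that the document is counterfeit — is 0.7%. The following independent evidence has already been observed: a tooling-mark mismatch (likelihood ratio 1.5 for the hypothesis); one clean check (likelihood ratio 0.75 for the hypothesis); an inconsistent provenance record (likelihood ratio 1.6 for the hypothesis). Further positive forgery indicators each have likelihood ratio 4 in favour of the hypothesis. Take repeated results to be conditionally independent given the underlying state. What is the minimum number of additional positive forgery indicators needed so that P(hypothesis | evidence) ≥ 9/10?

5

Prior odds = 0.007/0.993 = 7/993.
Combined Bayes factor of the evidence already in hand = 1.5 × 0.75 × 1.6 = 1.8.
Odds after that evidence = (7/993) × 1.8 = 21/1655.
Target odds = 0.9/0.1 = 9.
Need 4ⁿ ≥ 9 ÷ (21/1655) = 4965/7.
4⁴ = 256 falls short of 4965/7 but 4⁵ = 1024 reaches it, so n = 5.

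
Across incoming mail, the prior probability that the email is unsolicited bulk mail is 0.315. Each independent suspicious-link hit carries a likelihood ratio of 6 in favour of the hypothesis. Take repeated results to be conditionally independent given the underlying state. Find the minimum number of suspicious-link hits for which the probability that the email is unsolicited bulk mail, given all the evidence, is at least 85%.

Prior odds = 0.315/0.685 = 63/137.
Likelihood ratio per suspicious-link hit = 6.
Target odds: 0.85 ÷ 0.15 = 17/3.
Require 6ⁿ ≥ 17/3 ÷ (63/137) = 2329/189.
6¹ = 6 falls short of 2329/189 but 6² = 36 reaches it, so n = 2.

2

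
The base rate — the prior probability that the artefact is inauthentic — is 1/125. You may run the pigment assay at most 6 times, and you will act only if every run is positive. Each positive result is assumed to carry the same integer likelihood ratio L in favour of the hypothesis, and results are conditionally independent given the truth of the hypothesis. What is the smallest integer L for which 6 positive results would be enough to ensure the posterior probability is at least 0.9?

4

Prior odds = 0.008/0.992 = 1/124.
Target odds = 0.9/0.1 = 9.
Need L⁶ ≥ 9 ÷ (1/124) = 1116.
3⁶ = 729 < 1116 ≤ 4096 = 4⁶, so L = 4.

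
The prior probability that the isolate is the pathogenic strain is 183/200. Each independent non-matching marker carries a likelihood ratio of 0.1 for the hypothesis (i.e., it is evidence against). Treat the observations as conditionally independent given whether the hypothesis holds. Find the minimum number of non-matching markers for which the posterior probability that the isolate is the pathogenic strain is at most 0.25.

2

Prior odds: 0.915 ÷ 0.085 = 183/17.
Likelihood ratio per non-matching marker = 0.1.
Target odds: 0.25 ÷ 0.75 = 1/3.
Require 0.1ⁿ ≤ 1/3 ÷ (183/17) = 17/549.
0.1¹ = 0.1 is still above 17/549 but 0.1² = 0.01 is at or below it, so n = 2.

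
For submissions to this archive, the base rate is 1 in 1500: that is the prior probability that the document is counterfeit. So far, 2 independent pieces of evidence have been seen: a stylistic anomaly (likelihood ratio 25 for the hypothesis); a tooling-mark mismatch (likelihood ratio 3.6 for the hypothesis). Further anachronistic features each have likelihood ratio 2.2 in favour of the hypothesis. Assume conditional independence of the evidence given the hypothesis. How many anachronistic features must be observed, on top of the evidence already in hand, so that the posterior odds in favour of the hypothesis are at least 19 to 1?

8

Prior odds = (1/1500)/(1499/1500) = 1/1499.
Combined Bayes factor of the evidence already in hand = 25 × 3.6 = 90.
Odds after that evidence = (1/1499) × 90 = 90/1499.
Target odds = 19.
Need 2.2ⁿ ≥ 19 ÷ (90/1499) = 28481/90.
2.2⁷ = 19487171/78125 falls short of 28481/90 but 2.2⁸ = 214358881/390625 reaches it, so n = 8.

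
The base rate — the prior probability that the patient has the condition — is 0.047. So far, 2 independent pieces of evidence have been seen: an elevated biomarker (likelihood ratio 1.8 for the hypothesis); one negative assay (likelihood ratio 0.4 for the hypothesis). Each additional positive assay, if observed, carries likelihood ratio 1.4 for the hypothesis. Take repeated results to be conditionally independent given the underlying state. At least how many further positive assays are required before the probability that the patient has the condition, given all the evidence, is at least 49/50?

22

Prior odds = 0.047/0.953 = 47/953.
Combined Bayes factor of the evidence already in hand = 1.8 × 0.4 = 0.72.
Odds after that evidence = (47/953) × 0.72 = 846/23825.
Target odds = 0.98/0.02 = 49.
Need 1.4ⁿ ≥ 49 ÷ (846/23825) = 1167425/846.
1.4²¹ ≈1171.36 falls short of 1167425/846 but 1.4²² ≈1639.9 reaches it, so n = 22.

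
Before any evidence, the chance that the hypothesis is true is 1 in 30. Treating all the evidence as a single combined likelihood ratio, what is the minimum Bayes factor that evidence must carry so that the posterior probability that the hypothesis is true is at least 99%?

2871

Prior odds = (1/30)/(29/30) = 1/29.
Target odds = 0.99/0.01 = 99.
Required Bayes factor = 99 ÷ (1/29) = 2871.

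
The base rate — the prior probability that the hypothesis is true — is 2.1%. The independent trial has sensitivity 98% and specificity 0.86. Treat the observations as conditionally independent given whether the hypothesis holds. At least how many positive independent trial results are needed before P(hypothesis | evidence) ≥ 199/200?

5

Prior odds: 0.021 ÷ 0.979 = 21/979.
False-positive rate = 1 − 0.86 = 0.14; likelihood ratio of a positive = 0.98/0.14 = 7.
Target odds: 0.995 ÷ 0.005 = 199.
Need (21/979) × 7ⁿ ≥ 199, i.e. 7ⁿ ≥ 194821/21.
7⁴ = 2401 falls short of 194821/21 but 7⁵ = 16807 reaches it, so n = 5.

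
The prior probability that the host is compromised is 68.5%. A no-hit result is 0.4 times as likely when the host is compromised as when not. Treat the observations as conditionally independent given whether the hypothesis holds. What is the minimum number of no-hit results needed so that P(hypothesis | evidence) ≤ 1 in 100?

6

Prior odds: 0.685 ÷ 0.315 = 137/63.
Likelihood ratio per no-hit result = 0.4.
Target posterior odds = 0.01/0.99 = 1/99.
Need (137/63) × 0.4ⁿ ≤ 1/99, i.e. 0.4ⁿ ≤ 7/1507.
0.4⁵ = 0.01024 is still above 7/1507 but 0.4⁶ = 64/15625 is at or below it, so n = 6.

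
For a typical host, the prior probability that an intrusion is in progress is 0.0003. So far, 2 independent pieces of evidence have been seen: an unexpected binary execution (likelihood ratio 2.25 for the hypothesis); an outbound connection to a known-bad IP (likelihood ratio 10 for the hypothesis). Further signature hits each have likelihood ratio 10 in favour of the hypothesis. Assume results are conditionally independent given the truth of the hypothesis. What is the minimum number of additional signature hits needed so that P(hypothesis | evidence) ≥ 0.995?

Prior odds = 0.0003/0.9997 = 3/9997.
Combined Bayes factor of the evidence already in hand = 2.25 × 10 = 22.5.
Odds after that evidence = (3/9997) × 22.5 = 135/19994.
Target odds = 0.995/0.005 = 199.
Need 10ⁿ ≥ 199 ÷ (135/19994) = 3978806/135.
10⁴ = 10000 falls short of 3978806/135 but 10⁵ = 100000 reaches it, so n = 5.

5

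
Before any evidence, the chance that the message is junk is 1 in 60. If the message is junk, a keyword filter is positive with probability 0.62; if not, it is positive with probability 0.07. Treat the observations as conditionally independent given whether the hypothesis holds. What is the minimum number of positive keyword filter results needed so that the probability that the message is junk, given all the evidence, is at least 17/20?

3

Prior odds = (1/60)/(59/60) = 1/59.
Likelihood ratio of a positive = 0.62/0.07 = 62/7.
Target odds: 0.85 ÷ 0.15 = 17/3.
Need (1/59) × (62/7)ⁿ ≥ 17/3, i.e. (62/7)ⁿ ≥ 1003/3.
(62/7)² = 3844/49 falls short of 1003/3 but (62/7)³ = 238328/343 reaches it, so n = 3.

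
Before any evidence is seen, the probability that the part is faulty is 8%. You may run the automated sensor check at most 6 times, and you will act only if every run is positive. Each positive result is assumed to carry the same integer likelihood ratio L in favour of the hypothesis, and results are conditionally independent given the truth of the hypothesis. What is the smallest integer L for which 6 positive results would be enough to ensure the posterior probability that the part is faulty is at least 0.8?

Prior odds = 0.08/0.92 = 2/23.
Target odds = 0.8/0.2 = 4.
Need L⁶ ≥ 4 ÷ (2/23) = 46.
1⁶ = 1 < 46 ≤ 64 = 2⁶, so L = 2.

2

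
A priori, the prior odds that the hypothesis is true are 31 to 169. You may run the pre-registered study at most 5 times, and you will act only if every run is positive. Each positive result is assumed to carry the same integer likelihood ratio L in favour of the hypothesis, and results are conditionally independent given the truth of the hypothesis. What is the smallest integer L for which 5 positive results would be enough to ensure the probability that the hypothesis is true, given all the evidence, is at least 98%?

4

Prior odds = 31/169.
Target odds = 0.98/0.02 = 49.
Need L⁵ ≥ 49 ÷ (31/169) = 8281/31.
3⁵ = 243 < 8281/31 ≤ 1024 = 4⁵, so L = 4.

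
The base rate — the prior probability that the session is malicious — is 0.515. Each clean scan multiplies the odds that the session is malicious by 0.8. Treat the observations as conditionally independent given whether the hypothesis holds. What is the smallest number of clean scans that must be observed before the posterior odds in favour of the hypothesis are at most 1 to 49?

Prior odds = 0.515/0.485 = 103/97.
Likelihood ratio per clean scan = 0.8.
Target odds = 1/49.
Need (103/97) × 0.8ⁿ ≤ 1/49, i.e. 0.8ⁿ ≤ 97/5047.
0.8¹⁷ ≈0.022518 is still above 97/5047 but 0.8¹⁸ ≈0.0180144 is at or below it, so n = 18.

18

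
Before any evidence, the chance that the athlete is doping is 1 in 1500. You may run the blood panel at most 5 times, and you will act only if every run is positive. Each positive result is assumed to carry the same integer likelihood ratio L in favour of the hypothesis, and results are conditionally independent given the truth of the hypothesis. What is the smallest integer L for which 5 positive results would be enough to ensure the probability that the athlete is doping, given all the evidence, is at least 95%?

Prior odds = (1/1500)/(1499/1500) = 1/1499.
Target odds = 0.95/0.05 = 19.
Need L⁵ ≥ 19 ÷ (1/1499) = 28481.
7⁵ = 16807 < 28481 ≤ 32768 = 8⁵, so L = 8.

8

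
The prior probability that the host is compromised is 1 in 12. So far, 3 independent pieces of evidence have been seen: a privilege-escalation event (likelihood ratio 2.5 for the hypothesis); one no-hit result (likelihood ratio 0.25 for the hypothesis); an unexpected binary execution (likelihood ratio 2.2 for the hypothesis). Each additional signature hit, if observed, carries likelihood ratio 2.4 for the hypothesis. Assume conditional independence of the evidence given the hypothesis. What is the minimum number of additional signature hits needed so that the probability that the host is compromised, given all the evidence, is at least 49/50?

7

Prior odds = (1/12)/(11/12) = 1/11.
Combined Bayes factor of the evidence already in hand = 2.5 × 0.25 × 2.2 = 1.375.
Odds after that evidence = (1/11) × 1.375 = 0.125.
Target odds = 0.98/0.02 = 49.
Need 2.4ⁿ ≥ 49 ÷ 0.125 = 392.
2.4⁶ = 2985984/15625 falls short of 392 but 2.4⁷ = 35831808/78125 reaches it, so n = 7.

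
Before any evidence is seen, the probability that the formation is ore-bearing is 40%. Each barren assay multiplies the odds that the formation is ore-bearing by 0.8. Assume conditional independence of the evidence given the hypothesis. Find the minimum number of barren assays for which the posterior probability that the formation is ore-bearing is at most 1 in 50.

Prior odds: 0.4 ÷ 0.6 = 2/3.
Likelihood ratio per barren assay = 0.8.
Target odds: 0.02 ÷ 0.98 = 1/49.
Require 0.8ⁿ ≤ 1/49 ÷ (2/3) = 3/98.
0.8¹⁵ ≈0.0351844 is still above 3/98 but 0.8¹⁶ ≈0.0281475 is at or below it, so n = 16.

16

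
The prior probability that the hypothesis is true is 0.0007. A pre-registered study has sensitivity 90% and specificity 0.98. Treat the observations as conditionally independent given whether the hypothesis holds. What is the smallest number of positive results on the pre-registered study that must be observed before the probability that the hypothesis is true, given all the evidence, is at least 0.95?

3

Prior odds: 0.0007 ÷ 0.9993 = 7/9993.
False-positive rate = 1 − 0.98 = 0.02; likelihood ratio of a positive = 0.9/0.02 = 45.
Target posterior odds = 0.95/0.05 = 19.
Need (7/9993) × 45ⁿ ≥ 19, i.e. 45ⁿ ≥ 189867/7.
45² = 2025 falls short of 189867/7 but 45³ = 91125 reaches it, so n = 3.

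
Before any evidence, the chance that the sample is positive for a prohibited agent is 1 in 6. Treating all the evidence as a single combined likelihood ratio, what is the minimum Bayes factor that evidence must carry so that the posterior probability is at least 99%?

Prior odds = (1/6)/(5/6) = 0.2.
Target odds = 0.99/0.01 = 99.
Required Bayes factor = 99 ÷ 0.2 = 495.

495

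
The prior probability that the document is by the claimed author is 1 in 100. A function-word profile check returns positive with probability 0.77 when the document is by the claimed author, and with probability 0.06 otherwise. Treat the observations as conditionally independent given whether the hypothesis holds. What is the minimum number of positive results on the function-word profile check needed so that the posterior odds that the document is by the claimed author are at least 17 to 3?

Prior odds = 0.01/0.99 = 1/99.
Likelihood ratio of a positive result = 0.77/0.06 = 77/6.
Target odds = 17/3.
Require (77/6)ⁿ ≥ 17/3 ÷ (1/99) = 561.
(77/6)² = 5929/36 falls short of 561 but (77/6)³ = 456533/216 reaches it, so n = 3.

3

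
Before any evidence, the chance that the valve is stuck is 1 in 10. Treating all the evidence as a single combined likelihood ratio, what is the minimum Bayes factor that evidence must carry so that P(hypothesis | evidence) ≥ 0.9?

Prior odds = 0.1/0.9 = 1/9.
Target odds = 0.9/0.1 = 9.
Required Bayes factor = 9 ÷ (1/9) = 81.

81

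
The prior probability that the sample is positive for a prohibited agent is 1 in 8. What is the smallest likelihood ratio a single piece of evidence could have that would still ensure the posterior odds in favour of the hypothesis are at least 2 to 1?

Prior odds = 0.125/0.875 = 1/7.
Target odds = 2.
Required Bayes factor = 2 ÷ (1/7) = 14.

14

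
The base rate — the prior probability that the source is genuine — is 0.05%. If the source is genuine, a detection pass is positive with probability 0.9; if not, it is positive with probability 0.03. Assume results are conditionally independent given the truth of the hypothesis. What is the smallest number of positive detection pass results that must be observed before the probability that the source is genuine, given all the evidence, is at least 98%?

Prior odds = 0.0005/0.9995 = 1/1999.
Likelihood ratio of a positive = 0.9/0.03 = 30.
Target posterior odds = 0.98/0.02 = 49.
Need (1/1999) × 30ⁿ ≥ 49, i.e. 30ⁿ ≥ 97951.
30³ = 27000 falls short of 97951 but 30⁴ = 810000 reaches it, so n = 4.

4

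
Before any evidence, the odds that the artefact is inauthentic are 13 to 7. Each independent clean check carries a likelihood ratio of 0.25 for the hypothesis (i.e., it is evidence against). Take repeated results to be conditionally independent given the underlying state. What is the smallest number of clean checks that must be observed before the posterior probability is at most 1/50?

Prior odds = 13/7.
Likelihood ratio per clean check = 0.25.
Target posterior odds = 0.02/0.98 = 1/49.
Need (13/7) × 0.25ⁿ ≤ 1/49, i.e. 0.25ⁿ ≤ 1/91.
0.25³ = 0.015625 is still above 1/91 but 0.25⁴ = 0.00390625 is at or below it, so n = 4.

4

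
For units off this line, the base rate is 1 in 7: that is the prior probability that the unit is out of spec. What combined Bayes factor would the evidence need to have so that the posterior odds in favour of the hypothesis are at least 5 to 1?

30

Prior odds = (1/7)/(6/7) = 1/6.
Target odds = 5.
Required Bayes factor = 5 ÷ (1/6) = 30.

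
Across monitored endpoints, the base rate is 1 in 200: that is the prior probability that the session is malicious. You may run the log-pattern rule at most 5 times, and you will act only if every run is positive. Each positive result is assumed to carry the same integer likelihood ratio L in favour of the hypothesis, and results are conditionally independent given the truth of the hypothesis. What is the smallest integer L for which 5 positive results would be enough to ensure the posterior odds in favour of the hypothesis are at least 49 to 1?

Prior odds = 0.005/0.995 = 1/199.
Target odds = 49.
Need L⁵ ≥ 49 ÷ (1/199) = 9751.
6⁵ = 7776 < 9751 ≤ 16807 = 7⁵, so L = 7.

7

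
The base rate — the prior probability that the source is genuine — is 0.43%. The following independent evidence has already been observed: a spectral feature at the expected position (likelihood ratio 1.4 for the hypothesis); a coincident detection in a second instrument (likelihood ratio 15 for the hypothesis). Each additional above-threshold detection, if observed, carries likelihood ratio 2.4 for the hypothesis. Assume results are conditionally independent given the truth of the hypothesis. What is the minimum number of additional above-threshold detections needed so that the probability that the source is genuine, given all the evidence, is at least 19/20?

7

Prior odds = 0.0043/0.9957 = 43/9957.
Combined Bayes factor of the evidence already in hand = 1.4 × 15 = 21.
Odds after that evidence = (43/9957) × 21 = 301/3319.
Target odds = 0.95/0.05 = 19.
Need 2.4ⁿ ≥ 19 ÷ (301/3319) = 63061/301.
2.4⁶ = 2985984/15625 falls short of 63061/301 but 2.4⁷ = 35831808/78125 reaches it, so n = 7.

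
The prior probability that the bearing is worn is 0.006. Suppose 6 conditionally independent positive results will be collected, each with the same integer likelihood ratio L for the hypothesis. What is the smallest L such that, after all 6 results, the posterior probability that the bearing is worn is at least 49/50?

5

Prior odds = 0.006/0.994 = 3/497.
Target odds = 0.98/0.02 = 49.
Need L⁶ ≥ 49 ÷ (3/497) = 24353/3.
4⁶ = 4096 < 24353/3 ≤ 15625 = 5⁶, so L = 5.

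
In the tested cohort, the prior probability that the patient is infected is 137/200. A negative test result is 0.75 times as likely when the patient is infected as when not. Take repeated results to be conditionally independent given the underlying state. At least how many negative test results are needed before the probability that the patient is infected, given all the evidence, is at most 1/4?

Prior odds: 0.685 ÷ 0.315 = 137/63.
Likelihood ratio per negative test result = 0.75.
Target odds: 0.25 ÷ 0.75 = 1/3.
Need (137/63) × 0.75ⁿ ≤ 1/3, i.e. 0.75ⁿ ≤ 21/137.
0.75⁶ = 729/4096 is still above 21/137 but 0.75⁷ = 2187/16384 is at or below it, so n = 7.

7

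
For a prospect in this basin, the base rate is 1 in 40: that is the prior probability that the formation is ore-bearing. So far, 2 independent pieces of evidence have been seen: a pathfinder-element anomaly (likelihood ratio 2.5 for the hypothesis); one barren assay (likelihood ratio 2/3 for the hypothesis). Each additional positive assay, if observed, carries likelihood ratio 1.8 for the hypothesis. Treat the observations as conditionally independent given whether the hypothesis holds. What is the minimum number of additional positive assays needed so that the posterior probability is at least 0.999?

Prior odds = 0.025/0.975 = 1/39.
Combined Bayes factor of the evidence already in hand = 2.5 × (2/3) = 5/3.
Odds after that evidence = (1/39) × 5/3 = 5/117.
Target odds = 0.999/0.001 = 999.
Need 1.8ⁿ ≥ 999 ÷ (5/117) = 23376.6.
1.8¹⁷ ≈21859.1 falls short of 23376.6 but 1.8¹⁸ ≈39346.4 reaches it, so n = 18.

18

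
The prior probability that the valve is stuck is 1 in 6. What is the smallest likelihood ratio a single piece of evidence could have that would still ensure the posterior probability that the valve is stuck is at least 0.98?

245

Prior odds = (1/6)/(5/6) = 0.2.
Target odds = 0.98/0.02 = 49.
Required Bayes factor = 49 ÷ 0.2 = 245.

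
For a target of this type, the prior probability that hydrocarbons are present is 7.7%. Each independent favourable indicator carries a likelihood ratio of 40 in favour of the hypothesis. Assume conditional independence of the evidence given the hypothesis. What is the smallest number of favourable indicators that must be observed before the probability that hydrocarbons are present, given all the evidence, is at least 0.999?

Prior odds = 0.077/0.923 = 77/923.
Likelihood ratio per favourable indicator = 40.
Target posterior odds = 0.999/0.001 = 999.
Require 40ⁿ ≥ 999 ÷ (77/923) = 922077/77.
40² = 1600 falls short of 922077/77 but 40³ = 64000 reaches it, so n = 3.

3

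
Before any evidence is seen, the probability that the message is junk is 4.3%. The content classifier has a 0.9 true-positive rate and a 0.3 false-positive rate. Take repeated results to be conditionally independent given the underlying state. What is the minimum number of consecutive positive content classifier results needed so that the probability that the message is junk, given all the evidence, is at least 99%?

8

Prior odds = 0.043/0.957 = 43/957.
Likelihood ratio of a positive result = 0.9/0.3 = 3.
Target odds: 0.99 ÷ 0.01 = 99.
Require 3ⁿ ≥ 99 ÷ (43/957) = 94743/43.
3⁷ = 2187 falls short of 94743/43 but 3⁸ = 6561 reaches it, so n = 8.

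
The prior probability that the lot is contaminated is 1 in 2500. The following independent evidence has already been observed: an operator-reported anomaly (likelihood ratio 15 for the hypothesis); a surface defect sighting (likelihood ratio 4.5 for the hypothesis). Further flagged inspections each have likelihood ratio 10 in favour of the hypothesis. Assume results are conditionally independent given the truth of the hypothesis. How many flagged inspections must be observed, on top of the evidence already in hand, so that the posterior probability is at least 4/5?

3

Prior odds = 0.0004/0.9996 = 1/2499.
Combined Bayes factor of the evidence already in hand = 15 × 4.5 = 67.5.
Odds after that evidence = (1/2499) × 67.5 = 45/1666.
Target odds = 0.8/0.2 = 4.
Need 10ⁿ ≥ 4 ÷ (45/1666) = 6664/45.
10² = 100 falls short of 6664/45 but 10³ = 1000 reaches it, so n = 3.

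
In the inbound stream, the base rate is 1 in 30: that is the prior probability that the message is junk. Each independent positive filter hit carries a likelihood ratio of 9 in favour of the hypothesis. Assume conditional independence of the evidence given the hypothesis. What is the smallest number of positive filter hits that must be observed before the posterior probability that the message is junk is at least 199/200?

Prior odds = (1/30)/(29/30) = 1/29.
Likelihood ratio per positive filter hit = 9.
Target odds: 0.995 ÷ 0.005 = 199.
Need (1/29) × 9ⁿ ≥ 199, i.e. 9ⁿ ≥ 5771.
9³ = 729 falls short of 5771 but 9⁴ = 6561 reaches it, so n = 4.

4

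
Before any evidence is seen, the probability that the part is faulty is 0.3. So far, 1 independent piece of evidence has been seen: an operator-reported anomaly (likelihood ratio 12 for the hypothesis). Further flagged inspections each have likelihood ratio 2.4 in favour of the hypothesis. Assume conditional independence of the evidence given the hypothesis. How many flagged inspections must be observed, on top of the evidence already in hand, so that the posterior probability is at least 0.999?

7

Prior odds = 0.3/0.7 = 3/7.
Bayes factor of the evidence already in hand = 12.
Odds after that evidence = (3/7) × 12 = 36/7.
Target odds = 0.999/0.001 = 999.
Need 2.4ⁿ ≥ 999 ÷ (36/7) = 194.25.
2.4⁶ = 2985984/15625 falls short of 194.25 but 2.4⁷ = 35831808/78125 reaches it, so n = 7.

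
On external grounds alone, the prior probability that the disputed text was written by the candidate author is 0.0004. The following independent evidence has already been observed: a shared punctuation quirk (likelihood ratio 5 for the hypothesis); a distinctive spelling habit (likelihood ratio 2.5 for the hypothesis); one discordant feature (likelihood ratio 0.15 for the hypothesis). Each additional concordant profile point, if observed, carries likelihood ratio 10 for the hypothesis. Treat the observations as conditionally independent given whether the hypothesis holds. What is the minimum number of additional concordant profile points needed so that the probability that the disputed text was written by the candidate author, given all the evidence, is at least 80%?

Prior odds = 0.0004/0.9996 = 1/2499.
Combined Bayes factor of the evidence already in hand = 5 × 2.5 × 0.15 = 1.875.
Odds after that evidence = (1/2499) × 1.875 = 5/6664.
Target odds = 0.8/0.2 = 4.
Need 10ⁿ ≥ 4 ÷ (5/6664) = 5331.2.
10³ = 1000 falls short of 5331.2 but 10⁴ = 10000 reaches it, so n = 4.

4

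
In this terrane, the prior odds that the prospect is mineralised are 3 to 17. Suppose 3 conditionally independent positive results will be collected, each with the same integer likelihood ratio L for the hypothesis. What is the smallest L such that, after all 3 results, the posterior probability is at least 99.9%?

Prior odds = 3/17.
Target odds = 0.999/0.001 = 999.
Need L³ ≥ 999 ÷ (3/17) = 5661.
17³ = 4913 < 5661 ≤ 5832 = 18³, so L = 18.

18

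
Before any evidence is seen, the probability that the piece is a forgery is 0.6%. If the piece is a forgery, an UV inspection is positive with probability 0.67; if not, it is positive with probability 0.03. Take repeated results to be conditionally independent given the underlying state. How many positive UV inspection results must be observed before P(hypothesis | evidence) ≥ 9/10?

Prior odds: 0.006 ÷ 0.994 = 3/497.
Likelihood ratio of a positive = 0.67/0.03 = 67/3.
Target posterior odds = 0.9/0.1 = 9.
Require (67/3)ⁿ ≥ 9 ÷ (3/497) = 1491.
(67/3)² = 4489/9 falls short of 1491 but (67/3)³ = 300763/27 reaches it, so n = 3.

3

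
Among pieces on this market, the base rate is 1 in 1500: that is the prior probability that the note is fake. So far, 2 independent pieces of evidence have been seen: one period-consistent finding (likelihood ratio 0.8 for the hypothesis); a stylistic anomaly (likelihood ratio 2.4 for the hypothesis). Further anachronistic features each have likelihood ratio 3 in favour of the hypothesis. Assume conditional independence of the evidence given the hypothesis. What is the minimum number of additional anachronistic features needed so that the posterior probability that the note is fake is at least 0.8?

8

Prior odds = (1/1500)/(1499/1500) = 1/1499.
Combined Bayes factor of the evidence already in hand = 0.8 × 2.4 = 1.92.
Odds after that evidence = (1/1499) × 1.92 = 48/37475.
Target odds = 0.8/0.2 = 4.
Need 3ⁿ ≥ 4 ÷ (48/37475) = 37475/12.
3⁷ = 2187 falls short of 37475/12 but 3⁸ = 6561 reaches it, so n = 8.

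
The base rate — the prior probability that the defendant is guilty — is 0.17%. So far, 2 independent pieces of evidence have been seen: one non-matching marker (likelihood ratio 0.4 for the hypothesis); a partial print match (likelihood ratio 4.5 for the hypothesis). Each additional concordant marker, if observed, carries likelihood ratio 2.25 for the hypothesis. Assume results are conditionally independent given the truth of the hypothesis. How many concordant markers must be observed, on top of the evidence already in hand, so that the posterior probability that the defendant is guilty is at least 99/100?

Prior odds = 0.0017/0.9983 = 17/9983.
Combined Bayes factor of the evidence already in hand = 0.4 × 4.5 = 1.8.
Odds after that evidence = (17/9983) × 1.8 = 153/49915.
Target odds = 0.99/0.01 = 99.
Need 2.25ⁿ ≥ 99 ÷ (153/49915) = 549065/17.
2.25¹² ≈16834.1 falls short of 549065/17 but 2.25¹³ ≈37876.8 reaches it, so n = 13.

13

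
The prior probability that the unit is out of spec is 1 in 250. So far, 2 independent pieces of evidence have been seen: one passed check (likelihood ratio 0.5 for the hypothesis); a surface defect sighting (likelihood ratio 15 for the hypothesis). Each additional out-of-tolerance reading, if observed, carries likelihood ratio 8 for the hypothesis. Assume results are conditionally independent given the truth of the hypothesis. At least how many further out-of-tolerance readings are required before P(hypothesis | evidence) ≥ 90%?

3

Prior odds = 0.004/0.996 = 1/249.
Combined Bayes factor of the evidence already in hand = 0.5 × 15 = 7.5.
Odds after that evidence = (1/249) × 7.5 = 5/166.
Target odds = 0.9/0.1 = 9.
Need 8ⁿ ≥ 9 ÷ (5/166) = 298.8.
8² = 64 falls short of 298.8 but 8³ = 512 reaches it, so n = 3.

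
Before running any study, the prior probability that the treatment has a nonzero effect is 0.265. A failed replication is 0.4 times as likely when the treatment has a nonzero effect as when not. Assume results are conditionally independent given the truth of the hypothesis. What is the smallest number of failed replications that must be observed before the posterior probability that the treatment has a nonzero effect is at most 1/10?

2

Prior odds = 0.265/0.735 = 53/147.
Likelihood ratio per failed replication = 0.4.
Target posterior odds = 0.1/0.9 = 1/9.
Need (53/147) × 0.4ⁿ ≤ 1/9, i.e. 0.4ⁿ ≤ 49/159.
0.4¹ = 0.4 is still above 49/159 but 0.4² = 0.16 is at or below it, so n = 2.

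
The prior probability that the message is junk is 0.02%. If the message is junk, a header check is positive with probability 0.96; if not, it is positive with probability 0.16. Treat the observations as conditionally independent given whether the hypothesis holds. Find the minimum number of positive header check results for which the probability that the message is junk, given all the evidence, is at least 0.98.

Prior odds = 0.0002/0.9998 = 1/4999.
Likelihood ratio of a positive = 0.96/0.16 = 6.
Target odds: 0.98 ÷ 0.02 = 49.
Require 6ⁿ ≥ 49 ÷ (1/4999) = 244951.
6⁶ = 46656 falls short of 244951 but 6⁷ = 279936 reaches it, so n = 7.

7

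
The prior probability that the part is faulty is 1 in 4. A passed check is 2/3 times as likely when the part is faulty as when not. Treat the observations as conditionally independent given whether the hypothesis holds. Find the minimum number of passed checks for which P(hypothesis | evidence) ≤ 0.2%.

Prior odds = 0.25/0.75 = 1/3.
Likelihood ratio per passed check = 2/3.
Target posterior odds = 0.002/0.998 = 1/499.
Require (2/3)ⁿ ≤ 1/499 ÷ (1/3) = 3/499.
(2/3)¹² = 4096/531441 is still above 3/499 but (2/3)¹³ = 8192/1594323 is at or below it, so n = 13.

13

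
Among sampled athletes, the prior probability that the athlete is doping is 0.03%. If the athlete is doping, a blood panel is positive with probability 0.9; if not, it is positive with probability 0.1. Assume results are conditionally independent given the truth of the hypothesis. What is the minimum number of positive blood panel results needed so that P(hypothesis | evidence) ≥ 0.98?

6

Prior odds = 0.0003/0.9997 = 3/9997.
Likelihood ratio of a positive = 0.9/0.1 = 9.
Target odds: 0.98 ÷ 0.02 = 49.
Require 9ⁿ ≥ 49 ÷ (3/9997) = 489853/3.
9⁵ = 59049 falls short of 489853/3 but 9⁶ = 531441 reaches it, so n = 6.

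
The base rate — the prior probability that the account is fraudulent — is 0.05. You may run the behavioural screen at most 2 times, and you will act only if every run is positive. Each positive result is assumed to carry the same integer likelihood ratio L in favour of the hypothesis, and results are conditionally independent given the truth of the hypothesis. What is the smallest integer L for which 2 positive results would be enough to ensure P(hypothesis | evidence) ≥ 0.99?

44

Prior odds = 0.05/0.95 = 1/19.
Target odds = 0.99/0.01 = 99.
Need L² ≥ 99 ÷ (1/19) = 1881.
43² = 1849 < 1881 ≤ 1936 = 44², so L = 44.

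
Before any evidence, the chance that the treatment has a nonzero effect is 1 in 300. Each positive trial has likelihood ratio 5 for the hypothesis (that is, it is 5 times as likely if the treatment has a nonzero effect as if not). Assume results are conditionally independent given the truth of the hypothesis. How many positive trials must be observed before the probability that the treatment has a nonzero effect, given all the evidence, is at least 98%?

6

Prior odds = (1/300)/(299/300) = 1/299.
Likelihood ratio per positive trial = 5.
Target odds: 0.98 ÷ 0.02 = 49.
Require 5ⁿ ≥ 49 ÷ (1/299) = 14651.
5⁵ = 3125 falls short of 14651 but 5⁶ = 15625 reaches it, so n = 6.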